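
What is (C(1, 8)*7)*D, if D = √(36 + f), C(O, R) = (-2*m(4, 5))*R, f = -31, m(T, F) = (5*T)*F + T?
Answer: -11648*√5 ≈ -26046.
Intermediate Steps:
m(T, F) = T + 5*F*T (m(T, F) = 5*F*T + T = T + 5*F*T)
C(O, R) = -208*R (C(O, R) = (-8*(1 + 5*5))*R = (-8*(1 + 25))*R = (-8*26)*R = (-2*104)*R = -208*R)
D = √5 (D = √(36 - 31) = √5 ≈ 2.2361)
(C(1, 8)*7)*D = (-208*8*7)*√5 = (-1664*7)*√5 = -11648*√5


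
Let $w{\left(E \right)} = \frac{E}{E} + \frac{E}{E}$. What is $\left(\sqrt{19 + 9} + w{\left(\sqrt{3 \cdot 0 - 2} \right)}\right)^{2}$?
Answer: $32 + 8 \sqrt{7} \approx 53.166$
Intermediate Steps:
$w{\left(E \right)} = 2$ ($w{\left(E \right)} = 1 + 1 = 2$)
$\left(\sqrt{19 + 9} + w{\left(\sqrt{3 \cdot 0 - 2} \right)}\right)^{2} = \left(\sqrt{19 + 9} + 2\right)^{2} = \left(\sqrt{28} + 2\right)^{2} = \left(2 \sqrt{7} + 2\right)^{2} = \left(2 + 2 \sqrt{7}\right)^{2}$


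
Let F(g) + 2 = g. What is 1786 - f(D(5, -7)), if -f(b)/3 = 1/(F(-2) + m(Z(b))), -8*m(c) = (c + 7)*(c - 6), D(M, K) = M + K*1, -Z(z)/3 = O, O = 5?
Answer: 44647/25 ≈ 1785.9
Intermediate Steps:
Z(z) = -15 (Z(z) = -3*5 = -15)
D(M, K) = K + M (D(M, K) = M + K = K + M)
F(g) = -2 + g
m(c) = -(-6 + c)*(7 + c)/8 (m(c) = -(c + 7)*(c - 6)/8 = -(7 + c)*(-6 + c)/8 = -(-6 + c)*(7 + c)/8)
f(b) = 3/25 (f(b) = -3/((-2 - 2) + (21/4 - ⅛*(-15) - ⅛*(-15)²)) = -3/(-4 + (21/4 + 15/8 - ⅛*225)) = -3/(-4 + (21/4 + 15/8 - 225/8)) = -3/(-4 - 21) = -3/(-25) = -3*(-1/25) = 3/25)
1786 - f(D(5, -7)) = 1786 - 1*3/25 = 1786 - 3/25 = 44647/25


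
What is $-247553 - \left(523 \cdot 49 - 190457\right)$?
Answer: $-82723$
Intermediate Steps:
$-247553 - \left(523 \cdot 49 - 190457\right) = -247553 - \left(25627 - 190457\right) = -247553 - -164830 = -247553 + 164830 = -82723$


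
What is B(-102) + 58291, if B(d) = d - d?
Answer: 58291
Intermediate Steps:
B(d) = 0
B(-102) + 58291 = 0 + 58291 = 58291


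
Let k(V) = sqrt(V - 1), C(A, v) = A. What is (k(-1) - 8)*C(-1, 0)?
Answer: 8 - I*sqrt(2) ≈ 8.0 - 1.4142*I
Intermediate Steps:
k(V) = sqrt(-1 + V)
(k(-1) - 8)*C(-1, 0) = (sqrt(-1 - 1) - 8)*(-1) = (sqrt(-2) - 8)*(-1) = (I*sqrt(2) - 8)*(-1) = (-8 + I*sqrt(2))*(-1) = 8 - I*sqrt(2)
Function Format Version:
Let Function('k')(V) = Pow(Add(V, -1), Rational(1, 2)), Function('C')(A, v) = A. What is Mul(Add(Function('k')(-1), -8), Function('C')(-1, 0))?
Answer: Add(8, Mul(-1, I, Pow(2, Rational(1, 2)))) ≈ Add(8.0000, Mul(-1.4142, I))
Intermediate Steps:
Function('k')(V) = Pow(Add(-1, V), Rational(1, 2))
Mul(Add(Function('k')(-1), -8), Function('C')(-1, 0)) = Mul(Add(Pow(Add(-1, -1), Rational(1, 2)), -8), -1) = Mul(Add(Pow(-2, Rational(1, 2)), -8), -1) = Mul(Add(Mul(I, Pow(2, Rational(1, 2))), -8), -1) = Mul(Add(-8, Mul(I, Pow(2, Rational(1, 2)))), -1) = Add(8, Mul(-1, I, Pow(2, Rational(1, 2))))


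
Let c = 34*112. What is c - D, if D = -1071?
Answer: 4879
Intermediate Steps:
c = 3808
c - D = 3808 - 1*(-1071) = 3808 + 1071 = 4879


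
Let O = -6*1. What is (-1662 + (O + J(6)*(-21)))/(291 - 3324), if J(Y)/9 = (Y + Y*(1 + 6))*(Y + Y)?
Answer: 36844/1011 ≈ 36.443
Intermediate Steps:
O = -6
J(Y) = 144*Y**2 (J(Y) = 9*((Y + Y*(1 + 6))*(Y + Y)) = 9*((Y + Y*7)*(2*Y)) = 9*((Y + 7*Y)*(2*Y)) = 9*((8*Y)*(2*Y)) = 9*(16*Y**2) = 144*Y**2)
(-1662 + (O + J(6)*(-21)))/(291 - 3324) = (-1662 + (-6 + (144*6**2)*(-21)))/(291 - 3324) = (-1662 + (-6 + (144*36)*(-21)))/(-3033) = (-1662 + (-6 + 5184*(-21)))*(-1/3033) = (-1662 + (-6 - 108864))*(-1/3033) = (-1662 - 108870)*(-1/3033) = -110532*(-1/3033) = 36844/1011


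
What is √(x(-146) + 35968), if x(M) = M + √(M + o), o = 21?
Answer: √(35822 + 5*I*√5) ≈ 189.27 + 0.03*I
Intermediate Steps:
x(M) = M + √(21 + M) (x(M) = M + √(M + 21) = M + √(21 + M))
√(x(-146) + 35968) = √((-146 + √(21 - 146)) + 35968) = √((-146 + √(-125)) + 35968) = √((-146 + 5*I*√5) + 35968) = √(35822 + 5*I*√5)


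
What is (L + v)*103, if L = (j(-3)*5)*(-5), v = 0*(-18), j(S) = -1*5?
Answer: 12875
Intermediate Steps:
j(S) = -5
v = 0
L = 125 (L = -5*5*(-5) = -25*(-5) = 125)
(L + v)*103 = (125 + 0)*103 = 125*103 = 12875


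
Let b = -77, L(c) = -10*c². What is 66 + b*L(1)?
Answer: 836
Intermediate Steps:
66 + b*L(1) = 66 - (-770)*1² = 66 - (-770) = 66 - 77*(-10) = 66 + 770 = 836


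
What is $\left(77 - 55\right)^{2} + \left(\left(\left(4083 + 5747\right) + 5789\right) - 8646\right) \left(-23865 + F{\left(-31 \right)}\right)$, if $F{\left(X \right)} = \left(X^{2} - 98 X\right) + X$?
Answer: $-138741297$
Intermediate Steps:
$F{\left(X \right)} = X^{2} - 97 X$
$\left(77 - 55\right)^{2} + \left(\left(\left(4083 + 5747\right) + 5789\right) - 8646\right) \left(-23865 + F{\left(-31 \right)}\right) = \left(77 - 55\right)^{2} + \left(\left(\left(4083 + 5747\right) + 5789\right) - 8646\right) \left(-23865 - 31 \left(-97 - 31\right)\right) = 22^{2} + \left(\left(9830 + 5789\right) - 8646\right) \left(-23865 - -3968\right) = 484 + \left(15619 - 8646\right) \left(-23865 + 3968\right) = 484 + 6973 \left(-19897\right) = 484 - 138741781 = -138741297$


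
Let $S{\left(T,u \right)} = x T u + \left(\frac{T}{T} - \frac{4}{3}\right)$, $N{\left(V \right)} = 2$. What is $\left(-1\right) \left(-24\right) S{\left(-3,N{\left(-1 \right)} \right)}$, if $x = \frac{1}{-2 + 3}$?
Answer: $-152$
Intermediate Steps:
$x = 1$ ($x = 1^{-1} = 1$)
$S{\left(T,u \right)} = - \frac{1}{3} + T u$ ($S{\left(T,u \right)} = 1 T u + \left(\frac{T}{T} - \frac{4}{3}\right) = T u + \left(1 - \frac{4}{3}\right) = T u - \frac{1}{3} = - \frac{1}{3} + T u$)
$\left(-1\right) \left(-24\right) S{\left(-3,N{\left(-1 \right)} \right)} = \left(-1\right) \left(-24\right) \left(- \frac{1}{3} - 6\right) = 24 \left(- \frac{1}{3} - 6\right) = 24 \left(- \frac{19}{3}\right) = -152$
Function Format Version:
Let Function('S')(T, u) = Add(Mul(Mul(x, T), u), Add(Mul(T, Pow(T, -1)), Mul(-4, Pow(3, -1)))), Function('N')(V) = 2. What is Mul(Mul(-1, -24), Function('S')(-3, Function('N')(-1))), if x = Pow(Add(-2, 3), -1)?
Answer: -152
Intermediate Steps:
x = 1 (x = Pow(1, -1) = 1)
Function('S')(T, u) = Add(Rational(-1, 3), Mul(T, u)) (Function('S')(T, u) = Add(Mul(Mul(1, T), u), Add(Mul(T, Pow(T, -1)), Mul(-4, Pow(3, -1)))) = Add(Mul(T, u), Add(1, Mul(-4, Rational(1, 3)))) = Add(Mul(T, u), Add(1, Rational(-4, 3))) = Add(Mul(T, u), Rational(-1, 3)) = Add(Rational(-1, 3), Mul(T, u)))
Mul(Mul(-1, -24), Function('S')(-3, Function('N')(-1))) = Mul(Mul(-1, -24), Add(Rational(-1, 3), Mul(-3, 2))) = Mul(24, Add(Rational(-1, 3), -6)) = Mul(24, Rational(-19, 3)) = -152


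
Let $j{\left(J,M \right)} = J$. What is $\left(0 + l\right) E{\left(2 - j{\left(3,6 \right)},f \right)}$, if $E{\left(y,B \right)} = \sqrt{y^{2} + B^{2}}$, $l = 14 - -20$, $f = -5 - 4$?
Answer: $34 \sqrt{82} \approx 307.88$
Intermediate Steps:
$f = -9$ ($f = -5 - 4 = -9$)
$l = 34$ ($l = 14 + 20 = 34$)
$E{\left(y,B \right)} = \sqrt{B^{2} + y^{2}}$
$\left(0 + l\right) E{\left(2 - j{\left(3,6 \right)},f \right)} = \left(0 + 34\right) \sqrt{\left(-9\right)^{2} + \left(2 - 3\right)^{2}} = 34 \sqrt{81 + \left(2 - 3\right)^{2}} = 34 \sqrt{81 + \left(-1\right)^{2}} = 34 \sqrt{81 + 1} = 34 \sqrt{82}$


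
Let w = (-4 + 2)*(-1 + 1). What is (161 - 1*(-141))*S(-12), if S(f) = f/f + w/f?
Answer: 302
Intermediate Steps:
w = 0 (w = -2*0 = 0)
S(f) = 1 (S(f) = f/f + 0/f = 1 + 0 = 1)
(161 - 1*(-141))*S(-12) = (161 - 1*(-141))*1 = (161 + 141)*1 = 302*1 = 302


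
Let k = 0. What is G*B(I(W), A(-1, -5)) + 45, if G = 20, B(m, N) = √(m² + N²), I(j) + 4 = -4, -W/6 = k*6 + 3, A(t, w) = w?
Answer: 45 + 20*√89 ≈ 233.68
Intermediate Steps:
W = -18 (W = -6*(0*6 + 3) = -6*(0 + 3) = -6*3 = -18)
I(j) = -8 (I(j) = -4 - 4 = -8)
B(m, N) = √(N² + m²)
G*B(I(W), A(-1, -5)) + 45 = 20*√((-5)² + (-8)²) + 45 = 20*√(25 + 64) + 45 = 20*√89 + 45 = 45 + 20*√89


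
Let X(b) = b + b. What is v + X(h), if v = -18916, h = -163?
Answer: -19242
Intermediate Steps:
X(b) = 2*b
v + X(h) = -18916 + 2*(-163) = -18916 - 326 = -19242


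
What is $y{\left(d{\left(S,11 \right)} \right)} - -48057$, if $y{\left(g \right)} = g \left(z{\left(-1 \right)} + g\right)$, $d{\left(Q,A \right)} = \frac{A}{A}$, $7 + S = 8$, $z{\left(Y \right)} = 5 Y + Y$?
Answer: $48052$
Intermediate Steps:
$z{\left(Y \right)} = 6 Y$
$S = 1$ ($S = -7 + 8 = 1$)
$d{\left(Q,A \right)} = 1$
$y{\left(g \right)} = g \left(-6 + g\right)$ ($y{\left(g \right)} = g \left(6 \left(-1\right) + g\right) = g \left(-6 + g\right)$)
$y{\left(d{\left(S,11 \right)} \right)} - -48057 = 1 \left(-6 + 1\right) - -48057 = 1 \left(-5\right) + 48057 = -5 + 48057 = 48052$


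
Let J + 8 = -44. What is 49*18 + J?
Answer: 830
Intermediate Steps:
J = -52 (J = -8 - 44 = -52)
49*18 + J = 49*18 - 52 = 882 - 52 = 830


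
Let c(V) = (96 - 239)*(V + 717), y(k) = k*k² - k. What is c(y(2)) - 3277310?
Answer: -3380699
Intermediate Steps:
y(k) = k³ - k
c(V) = -102531 - 143*V (c(V) = -143*(717 + V) = -102531 - 143*V)
c(y(2)) - 3277310 = (-102531 - 143*(2³ - 1*2)) - 3277310 = (-102531 - 143*(8 - 2)) - 3277310 = (-102531 - 143*6) - 3277310 = (-102531 - 858) - 3277310 = -103389 - 3277310 = -3380699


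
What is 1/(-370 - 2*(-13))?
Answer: -1/344 ≈ -0.0029070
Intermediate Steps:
1/(-370 - 2*(-13)) = 1/(-370 + 26) = 1/(-344) = -1/344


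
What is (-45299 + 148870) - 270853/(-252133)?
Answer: 26113937796/252133 ≈ 1.0357e+5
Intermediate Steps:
(-45299 + 148870) - 270853/(-252133) = 103571 - 270853*(-1/252133) = 103571 + 270853/252133 = 26113937796/252133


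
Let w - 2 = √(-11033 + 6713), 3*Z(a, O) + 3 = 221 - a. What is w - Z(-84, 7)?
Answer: -296/3 + 12*I*√30 ≈ -98.667 + 65.727*I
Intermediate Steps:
Z(a, O) = 218/3 - a/3 (Z(a, O) = -1 + (221 - a)/3 = -1 + (221/3 - a/3) = 218/3 - a/3)
w = 2 + 12*I*√30 (w = 2 + √(-11033 + 6713) = 2 + √(-4320) = 2 + 12*I*√30 ≈ 2.0 + 65.727*I)
w - Z(-84, 7) = (2 + 12*I*√30) - (218/3 - ⅓*(-84)) = (2 + 12*I*√30) - (218/3 + 28) = (2 + 12*I*√30) - 1*302/3 = (2 + 12*I*√30) - 302/3 = -296/3 + 12*I*√30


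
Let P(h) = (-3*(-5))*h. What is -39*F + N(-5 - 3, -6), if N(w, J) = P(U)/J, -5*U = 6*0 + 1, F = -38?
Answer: 2965/2 ≈ 1482.5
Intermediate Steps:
U = -⅕ (U = -(6*0 + 1)/5 = -(0 + 1)/5 = -⅕*1 = -⅕ ≈ -0.20000)
P(h) = 15*h
N(w, J) = -3/J (N(w, J) = (15*(-⅕))/J = -3/J)
-39*F + N(-5 - 3, -6) = -39*(-38) - 3/(-6) = 1482 - 3*(-⅙) = 1482 + ½ = 2965/2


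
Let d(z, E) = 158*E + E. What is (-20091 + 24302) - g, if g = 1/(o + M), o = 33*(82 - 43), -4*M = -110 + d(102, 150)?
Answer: 19572729/4648 ≈ 4211.0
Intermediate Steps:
d(z, E) = 159*E
M = -5935 (M = -(-110 + 159*150)/4 = -(-110 + 23850)/4 = -¼*23740 = -5935)
o = 1287 (o = 33*39 = 1287)
g = -1/4648 (g = 1/(1287 - 5935) = 1/(-4648) = -1/4648 ≈ -0.00021515)
(-20091 + 24302) - g = (-20091 + 24302) - 1*(-1/4648) = 4211 + 1/4648 = 19572729/4648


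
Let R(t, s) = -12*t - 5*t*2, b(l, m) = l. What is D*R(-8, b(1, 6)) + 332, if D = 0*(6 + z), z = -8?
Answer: 332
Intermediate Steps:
R(t, s) = -22*t (R(t, s) = -12*t - 10*t = -22*t)
D = 0 (D = 0*(6 - 8) = 0*(-2) = 0)
D*R(-8, b(1, 6)) + 332 = 0*(-22*(-8)) + 332 = 0*176 + 332 = 0 + 332 = 332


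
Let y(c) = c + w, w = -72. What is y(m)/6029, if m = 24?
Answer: -48/6029 ≈ -0.0079615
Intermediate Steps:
y(c) = -72 + c (y(c) = c - 72 = -72 + c)
y(m)/6029 = (-72 + 24)/6029 = -48*1/6029 = -48/6029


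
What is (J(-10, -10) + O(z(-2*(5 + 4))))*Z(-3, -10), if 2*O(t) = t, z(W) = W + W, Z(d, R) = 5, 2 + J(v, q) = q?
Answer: -150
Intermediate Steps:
J(v, q) = -2 + q
z(W) = 2*W
O(t) = t/2
(J(-10, -10) + O(z(-2*(5 + 4))))*Z(-3, -10) = ((-2 - 10) + (2*(-2*(5 + 4)))/2)*5 = (-12 + (2*(-2*9))/2)*5 = (-12 + (2*(-18))/2)*5 = (-12 + (½)*(-36))*5 = (-12 - 18)*5 = -30*5 = -150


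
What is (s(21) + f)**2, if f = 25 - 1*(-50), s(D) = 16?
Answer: 8281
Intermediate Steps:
f = 75 (f = 25 + 50 = 75)
(s(21) + f)**2 = (16 + 75)**2 = 91**2 = 8281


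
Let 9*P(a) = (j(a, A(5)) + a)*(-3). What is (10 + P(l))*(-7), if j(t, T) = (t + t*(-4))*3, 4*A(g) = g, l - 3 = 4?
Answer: -602/3 ≈ -200.67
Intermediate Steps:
l = 7 (l = 3 + 4 = 7)
A(g) = g/4
j(t, T) = -9*t (j(t, T) = (t - 4*t)*3 = -3*t*3 = -9*t)
P(a) = 8*a/3 (P(a) = ((-9*a + a)*(-3))/9 = (-8*a*(-3))/9 = (24*a)/9 = 8*a/3)
(10 + P(l))*(-7) = (10 + (8/3)*7)*(-7) = (10 + 56/3)*(-7) = (86/3)*(-7) = -602/3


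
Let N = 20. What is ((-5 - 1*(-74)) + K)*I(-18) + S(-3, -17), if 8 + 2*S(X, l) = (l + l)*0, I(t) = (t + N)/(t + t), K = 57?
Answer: -11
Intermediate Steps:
I(t) = (20 + t)/(2*t) (I(t) = (t + 20)/(t + t) = (20 + t)/((2*t)) = (20 + t)*(1/(2*t)) = (20 + t)/(2*t))
S(X, l) = -4 (S(X, l) = -4 + ((l + l)*0)/2 = -4 + ((2*l)*0)/2 = -4 + (1/2)*0 = -4 + 0 = -4)
((-5 - 1*(-74)) + K)*I(-18) + S(-3, -17) = ((-5 - 1*(-74)) + 57)*((1/2)*(20 - 18)/(-18)) - 4 = ((-5 + 74) + 57)*((1/2)*(-1/18)*2) - 4 = (69 + 57)*(-1/18) - 4 = 126*(-1/18) - 4 = -7 - 4 = -11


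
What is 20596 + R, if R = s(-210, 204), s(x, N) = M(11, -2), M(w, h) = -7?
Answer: 20589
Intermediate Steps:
s(x, N) = -7
R = -7
20596 + R = 20596 - 7 = 20589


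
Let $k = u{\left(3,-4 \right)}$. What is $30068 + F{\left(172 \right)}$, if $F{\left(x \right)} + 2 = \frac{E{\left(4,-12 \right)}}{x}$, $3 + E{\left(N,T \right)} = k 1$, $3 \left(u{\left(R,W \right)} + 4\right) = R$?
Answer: $\frac{2585673}{86} \approx 30066.0$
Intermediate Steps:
$u{\left(R,W \right)} = -4 + \frac{R}{3}$
$k = -3$ ($k = -4 + \frac{1}{3} \cdot 3 = -4 + 1 = -3$)
$E{\left(N,T \right)} = -6$ ($E{\left(N,T \right)} = -3 - 3 = -6$)
$F{\left(x \right)} = -2 - \frac{6}{x}$
$30068 + F{\left(172 \right)} = 30068 - \left(2 + \frac{6}{172}\right) = 30068 - \frac{175}{86} = \frac{2585673}{86}$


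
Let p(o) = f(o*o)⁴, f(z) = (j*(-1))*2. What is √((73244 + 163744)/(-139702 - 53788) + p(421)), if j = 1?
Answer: √138289818370/96745 ≈ 3.8439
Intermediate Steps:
f(z) = -2 (f(z) = (1*(-1))*2 = -1*2 = -2)
p(o) = 16 (p(o) = (-2)⁴ = 16)
√((73244 + 163744)/(-139702 - 53788) + p(421)) = √((73244 + 163744)/(-139702 - 53788) + 16) = √(236988/(-193490) + 16) = √(236988*(-1/193490) + 16) = √(-118494/96745 + 16) = √(1429426/96745) = √138289818370/96745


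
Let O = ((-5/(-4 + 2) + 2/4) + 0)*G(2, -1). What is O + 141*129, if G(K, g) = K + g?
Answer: 18192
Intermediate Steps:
O = 3 (O = ((-5/(-4 + 2) + 2/4) + 0)*(2 - 1) = ((-5/(-2) + 2*(1/4)) + 0)*1 = ((-5*(-1/2) + 1/2) + 0)*1 = ((5/2 + 1/2) + 0)*1 = (3 + 0)*1 = 3*1 = 3)
O + 141*129 = 3 + 141*129 = 3 + 18189 = 18192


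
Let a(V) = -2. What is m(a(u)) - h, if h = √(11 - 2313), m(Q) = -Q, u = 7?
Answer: 2 - I*√2302 ≈ 2.0 - 47.979*I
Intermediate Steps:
h = I*√2302 (h = √(-2302) = I*√2302 ≈ 47.979*I)
m(a(u)) - h = -1*(-2) - I*√2302 = 2 - I*√2302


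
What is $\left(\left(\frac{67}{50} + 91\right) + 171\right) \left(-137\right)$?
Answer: $- \frac{1803879}{50} \approx -36078.0$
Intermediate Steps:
$\left(\left(\frac{67}{50} + 91\right) + 171\right) \left(-137\right) = \left(\frac{4617}{50} + 171\right) \left(-137\right) = \frac{13167}{50} \left(-137\right) = - \frac{1803879}{50}$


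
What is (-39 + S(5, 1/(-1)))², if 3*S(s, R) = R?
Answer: 13924/9 ≈ 1547.1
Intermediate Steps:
S(s, R) = R/3
(-39 + S(5, 1/(-1)))² = (-39 + (⅓)/(-1))² = (-39 + (⅓)*(-1))² = (-39 - ⅓)² = (-118/3)² = 13924/9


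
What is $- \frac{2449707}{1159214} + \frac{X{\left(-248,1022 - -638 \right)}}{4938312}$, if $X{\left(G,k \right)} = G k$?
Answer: $- \frac{1571830336763}{715570050846} \approx -2.1966$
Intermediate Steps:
$- \frac{2449707}{1159214} + \frac{X{\left(-248,1022 - -638 \right)}}{4938312} = - \frac{2449707}{1159214} + \frac{\left(-248\right) \left(1022 - -638\right)}{4938312} = \left(-2449707\right) \frac{1}{1159214} + - 248 \left(1022 + 638\right) \frac{1}{4938312} = - \frac{2449707}{1159214} + \left(-248\right) 1660 \cdot \frac{1}{4938312} = - \frac{2449707}{1159214} - \frac{51460}{617289} = - \frac{1571830336763}{715570050846}$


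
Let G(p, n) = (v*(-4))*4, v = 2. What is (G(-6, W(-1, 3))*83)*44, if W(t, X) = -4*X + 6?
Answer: -116864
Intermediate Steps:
W(t, X) = 6 - 4*X
G(p, n) = -32 (G(p, n) = (2*(-4))*4 = -8*4 = -32)
(G(-6, W(-1, 3))*83)*44 = -32*83*44 = -2656*44 = -116864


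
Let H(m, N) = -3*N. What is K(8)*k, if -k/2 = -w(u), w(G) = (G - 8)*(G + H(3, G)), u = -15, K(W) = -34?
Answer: 46920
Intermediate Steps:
w(G) = -2*G*(-8 + G) (w(G) = (G - 8)*(G - 3*G) = (-8 + G)*(-2*G) = -2*G*(-8 + G))
k = -1380 (k = -(-2)*2*(-15)*(8 - 1*(-15)) = -(-2)*2*(-15)*(8 + 15) = -(-2)*2*(-15)*23 = -(-2)*(-690) = -2*690 = -1380)
K(8)*k = -34*(-1380) = 46920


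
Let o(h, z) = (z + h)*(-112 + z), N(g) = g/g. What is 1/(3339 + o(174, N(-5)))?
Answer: -1/16086 ≈ -6.2166e-5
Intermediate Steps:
N(g) = 1
o(h, z) = (-112 + z)*(h + z) (o(h, z) = (h + z)*(-112 + z) = (-112 + z)*(h + z))
1/(3339 + o(174, N(-5))) = 1/(3339 + (1² - 112*174 - 112*1 + 174*1)) = 1/(3339 + (1 - 19488 - 112 + 174)) = 1/(3339 - 19425) = 1/(-16086) = -1/16086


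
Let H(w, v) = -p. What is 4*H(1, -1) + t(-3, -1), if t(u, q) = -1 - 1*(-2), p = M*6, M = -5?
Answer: 121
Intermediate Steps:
p = -30 (p = -5*6 = -30)
t(u, q) = 1 (t(u, q) = -1 + 2 = 1)
H(w, v) = 30 (H(w, v) = -1*(-30) = 30)
4*H(1, -1) + t(-3, -1) = 4*30 + 1 = 120 + 1 = 121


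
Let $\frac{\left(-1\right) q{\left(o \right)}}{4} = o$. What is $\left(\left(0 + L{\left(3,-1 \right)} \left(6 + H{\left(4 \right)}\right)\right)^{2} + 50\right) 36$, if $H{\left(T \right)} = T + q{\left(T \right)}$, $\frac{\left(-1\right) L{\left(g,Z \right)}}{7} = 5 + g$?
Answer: $4066056$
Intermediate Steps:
$q{\left(o \right)} = - 4 o$
$L{\left(g,Z \right)} = -35 - 7 g$ ($L{\left(g,Z \right)} = - 7 \left(5 + g\right) = -35 - 7 g$)
$H{\left(T \right)} = - 3 T$ ($H{\left(T \right)} = T - 4 T = - 3 T$)
$\left(\left(0 + L{\left(3,-1 \right)} \left(6 + H{\left(4 \right)}\right)\right)^{2} + 50\right) 36 = \left(\left(0 + \left(-35 - 21\right) \left(6 - 12\right)\right)^{2} + 50\right) 36 = \left(\left(0 - -336\right)^{2} + 50\right) 36 = \left(\left(0 + 336\right)^{2} + 50\right) 36 = \left(336^{2} + 50\right) 36 = \left(112896 + 50\right) 36 = 112946 \cdot 36 = 4066056$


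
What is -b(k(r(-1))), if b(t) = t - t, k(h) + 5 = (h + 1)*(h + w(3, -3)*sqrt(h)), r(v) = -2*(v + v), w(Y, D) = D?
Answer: 0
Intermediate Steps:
r(v) = -4*v
k(h) = -5 + (1 + h)*(h - 3*sqrt(h)) (k(h) = -5 + (h + 1)*(h - 3*sqrt(h)) = -5 + (1 + h)*(h - 3*sqrt(h)))
b(t) = 0
-b(k(r(-1))) = -1*0 = 0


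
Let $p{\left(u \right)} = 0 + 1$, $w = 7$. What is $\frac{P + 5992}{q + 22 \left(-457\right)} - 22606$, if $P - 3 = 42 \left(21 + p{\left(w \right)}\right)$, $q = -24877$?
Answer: $- \frac{789657105}{34931} \approx -22606.0$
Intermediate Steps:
$p{\left(u \right)} = 1$
$P = 927$ ($P = 3 + 42 \left(21 + 1\right) = 3 + 42 \cdot 22 = 3 + 924 = 927$)
$\frac{P + 5992}{q + 22 \left(-457\right)} - 22606 = \frac{927 + 5992}{-24877 + 22 \left(-457\right)} - 22606 = \frac{6919}{-24877 - 10054} - 22606 = \frac{6919}{-34931} - 22606 = 6919 \left(- \frac{1}{34931}\right) - 22606 = - \frac{6919}{34931} - 22606 = - \frac{789657105}{34931}$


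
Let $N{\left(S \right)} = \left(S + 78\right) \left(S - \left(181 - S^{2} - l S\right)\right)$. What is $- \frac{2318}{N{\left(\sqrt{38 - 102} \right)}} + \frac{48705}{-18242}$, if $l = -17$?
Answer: $- \frac{5528754601711}{2142352027186} - \frac{6921548 i}{117440633} \approx -2.5807 - 0.058937 i$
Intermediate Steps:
$N{\left(S \right)} = \left(78 + S\right) \left(-181 + S^{2} - 16 S\right)$ ($N{\left(S \right)} = \left(S + 78\right) \left(S - \left(181 - S^{2} + 17 S\right)\right) = \left(78 + S\right) \left(S - \left(181 - S^{2} + 17 S\right)\right) = \left(78 + S\right) \left(-181 + S^{2} - 16 S\right)$)
$- \frac{2318}{N{\left(\sqrt{38 - 102} \right)}} + \frac{48705}{-18242} = - \frac{2318}{-14118 + \left(\sqrt{38 - 102}\right)^{3} - 1429 \sqrt{38 - 102} + 62 \left(\sqrt{38 - 102}\right)^{2}} + \frac{48705}{-18242} = - \frac{2318}{-14118 + \left(\sqrt{-64}\right)^{3} - 1429 \sqrt{-64} + 62 \left(\sqrt{-64}\right)^{2}} + 48705 \left(- \frac{1}{18242}\right) = - \frac{2318}{-14118 + \left(8 i\right)^{3} - 1429 \cdot 8 i + 62 \left(8 i\right)^{2}} - \frac{48705}{18242} = - \frac{2318}{-14118 - 512 i - 11432 i + 62 \left(-64\right)} - \frac{48705}{18242} = - \frac{2318}{-14118 - 512 i - 11432 i - 3968} - \frac{48705}{18242} = - \frac{2318}{-18086 - 11944 i} - \frac{48705}{18242} = - 2318 \frac{-18086 + 11944 i}{469762532} - \frac{48705}{18242} = - \frac{1159 \left(-18086 + 11944 i\right)}{234881266} - \frac{48705}{18242} = - \frac{48705}{18242} - \frac{1159 \left(-18086 + 11944 i\right)}{234881266}$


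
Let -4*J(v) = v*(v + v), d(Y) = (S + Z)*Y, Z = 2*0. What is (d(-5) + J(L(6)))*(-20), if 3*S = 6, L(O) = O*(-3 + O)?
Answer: 3440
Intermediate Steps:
S = 2 (S = (⅓)*6 = 2)
Z = 0
d(Y) = 2*Y (d(Y) = (2 + 0)*Y = 2*Y)
J(v) = -v²/2 (J(v) = -v*(v + v)/4 = -v*2*v/4 = -v²/2)
(d(-5) + J(L(6)))*(-20) = (2*(-5) - 36*(-3 + 6)²/2)*(-20) = (-10 - (6*3)²/2)*(-20) = (-10 - ½*18²)*(-20) = (-10 - ½*324)*(-20) = (-10 - 162)*(-20) = -172*(-20) = 3440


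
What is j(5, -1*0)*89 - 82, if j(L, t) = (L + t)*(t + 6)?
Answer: 2588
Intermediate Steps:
j(L, t) = (6 + t)*(L + t) (j(L, t) = (L + t)*(6 + t) = (6 + t)*(L + t))
j(5, -1*0)*89 - 82 = ((-1*0)² + 6*5 + 6*(-1*0) + 5*(-1*0))*89 - 82 = (0² + 30 + 6*0 + 5*0)*89 - 82 = (0 + 30 + 0 + 0)*89 - 82 = 30*89 - 82 = 2670 - 82 = 2588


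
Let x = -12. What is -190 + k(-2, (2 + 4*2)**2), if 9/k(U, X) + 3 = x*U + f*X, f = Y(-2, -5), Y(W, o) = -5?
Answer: -91019/479 ≈ -190.02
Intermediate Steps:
f = -5
k(U, X) = 9/(-3 - 12*U - 5*X) (k(U, X) = 9/(-3 + (-12*U - 5*X)) = 9/(-3 - 12*U - 5*X))
-190 + k(-2, (2 + 4*2)**2) = -190 + 9/(-3 - 12*(-2) - 5*(2 + 4*2)**2) = -190 + 9/(-3 + 24 - 5*(2 + 8)**2) = -190 + 9/(-3 + 24 - 5*10**2) = -190 + 9/(-3 + 24 - 5*100) = -190 + 9/(-3 + 24 - 500) = -190 + 9/(-479) = -190 + 9*(-1/479) = -190 - 9/479 = -91019/479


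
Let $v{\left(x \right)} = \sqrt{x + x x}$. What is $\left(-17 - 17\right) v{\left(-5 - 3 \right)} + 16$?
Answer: $16 - 68 \sqrt{14} \approx -238.43$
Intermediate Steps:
$v{\left(x \right)} = \sqrt{x + x^{2}}$
$\left(-17 - 17\right) v{\left(-5 - 3 \right)} + 16 = \left(-17 - 17\right) \sqrt{\left(-5 - 3\right) \left(1 - 8\right)} + 16 = - 34 \sqrt{- 8 \left(1 - 8\right)} + 16 = - 34 \sqrt{\left(-8\right) \left(-7\right)} + 16 = - 34 \sqrt{56} + 16 = - 34 \cdot 2 \sqrt{14} + 16 = - 68 \sqrt{14} + 16 = 16 - 68 \sqrt{14}$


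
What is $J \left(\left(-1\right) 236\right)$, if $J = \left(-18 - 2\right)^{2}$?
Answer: $-94400$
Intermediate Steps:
$J = 400$ ($J = \left(-20\right)^{2} = 400$)
$J \left(\left(-1\right) 236\right) = 400 \left(\left(-1\right) 236\right) = 400 \left(-236\right) = -94400$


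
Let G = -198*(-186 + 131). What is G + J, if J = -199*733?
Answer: -134977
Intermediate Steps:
J = -145867
G = 10890 (G = -198*(-55) = 10890)
G + J = 10890 - 145867 = -134977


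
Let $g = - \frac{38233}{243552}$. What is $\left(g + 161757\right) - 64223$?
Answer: $\frac{23754562535}{243552} \approx 97534.0$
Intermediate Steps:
$g = - \frac{38233}{243552}$ ($g = \left(-38233\right) \frac{1}{243552} = - \frac{38233}{243552} \approx -0.15698$)
$\left(g + 161757\right) - 64223 = \left(- \frac{38233}{243552} + 161757\right) - 64223 = \frac{39396202631}{243552} - 64223 = \frac{23754562535}{243552}$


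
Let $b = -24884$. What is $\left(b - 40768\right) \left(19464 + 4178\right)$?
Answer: $-1552144584$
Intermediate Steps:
$\left(b - 40768\right) \left(19464 + 4178\right) = \left(-24884 - 40768\right) \left(19464 + 4178\right) = \left(-65652\right) 23642 = -1552144584$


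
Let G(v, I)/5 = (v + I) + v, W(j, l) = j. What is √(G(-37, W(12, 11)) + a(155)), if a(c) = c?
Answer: I*√155 ≈ 12.45*I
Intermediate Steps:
G(v, I) = 5*I + 10*v (G(v, I) = 5*((v + I) + v) = 5*((I + v) + v) = 5*(I + 2*v) = 5*I + 10*v)
√(G(-37, W(12, 11)) + a(155)) = √((5*12 + 10*(-37)) + 155) = √((60 - 370) + 155) = √(-310 + 155) = √(-155) = I*√155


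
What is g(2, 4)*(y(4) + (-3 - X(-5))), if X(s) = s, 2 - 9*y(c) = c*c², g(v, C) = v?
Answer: -88/9 ≈ -9.7778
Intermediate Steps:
y(c) = 2/9 - c³/9 (y(c) = 2/9 - c*c²/9 = 2/9 - c³/9)
g(2, 4)*(y(4) + (-3 - X(-5))) = 2*((2/9 - ⅑*4³) + (-3 - 1*(-5))) = 2*((2/9 - ⅑*64) + (-3 + 5)) = 2*((2/9 - 64/9) + 2) = 2*(-62/9 + 2) = 2*(-44/9) = -88/9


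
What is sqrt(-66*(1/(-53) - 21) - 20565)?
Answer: I*sqrt(53870313)/53 ≈ 138.48*I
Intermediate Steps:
sqrt(-66*(1/(-53) - 21) - 20565) = sqrt(-66*(-1/53 - 21) - 20565) = sqrt(-66*(-1114/53) - 20565) = sqrt(73524/53 - 20565) = sqrt(-1016421/53) = I*sqrt(53870313)/53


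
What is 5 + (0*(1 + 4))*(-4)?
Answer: 5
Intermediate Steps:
5 + (0*(1 + 4))*(-4) = 5 + (0*5)*(-4) = 5 + 0*(-4) = 5 + 0 = 5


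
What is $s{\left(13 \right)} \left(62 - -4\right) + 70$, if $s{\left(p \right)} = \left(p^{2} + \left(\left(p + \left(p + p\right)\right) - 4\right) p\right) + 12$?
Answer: $42046$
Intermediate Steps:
$s{\left(p \right)} = 12 + p^{2} + p \left(-4 + 3 p\right)$ ($s{\left(p \right)} = \left(p^{2} + \left(\left(p + 2 p\right) - 4\right) p\right) + 12 = \left(p^{2} + \left(3 p - 4\right) p\right) + 12 = \left(p^{2} + \left(-4 + 3 p\right) p\right) + 12 = \left(p^{2} + p \left(-4 + 3 p\right)\right) + 12 = 12 + p^{2} + p \left(-4 + 3 p\right)$)
$s{\left(13 \right)} \left(62 - -4\right) + 70 = \left(12 - 52 + 4 \cdot 13^{2}\right) \left(62 - -4\right) + 70 = \left(12 - 52 + 4 \cdot 169\right) \left(62 + 4\right) + 70 = \left(12 - 52 + 676\right) 66 + 70 = 636 \cdot 66 + 70 = 41976 + 70 = 42046$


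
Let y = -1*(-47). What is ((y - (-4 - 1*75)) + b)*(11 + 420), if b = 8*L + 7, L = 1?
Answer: 60771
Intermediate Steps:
b = 15 (b = 8*1 + 7 = 8 + 7 = 15)
y = 47
((y - (-4 - 1*75)) + b)*(11 + 420) = ((47 - (-4 - 1*75)) + 15)*(11 + 420) = ((47 - (-4 - 75)) + 15)*431 = ((47 - 1*(-79)) + 15)*431 = ((47 + 79) + 15)*431 = (126 + 15)*431 = 141*431 = 60771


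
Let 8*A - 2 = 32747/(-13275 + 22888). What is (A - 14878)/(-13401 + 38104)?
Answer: -1144125739/1899759512 ≈ -0.60225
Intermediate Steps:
A = 51973/76904 (A = ¼ + (32747/(-13275 + 22888))/8 = ¼ + (32747/9613)/8 = ¼ + (32747*(1/9613))/8 = ¼ + (⅛)*(32747/9613) = ¼ + 32747/76904 = 51973/76904 ≈ 0.67582)
(A - 14878)/(-13401 + 38104) = (51973/76904 - 14878)/(-13401 + 38104) = -1144125739/76904/24703 = -1144125739/76904*1/24703 = -1144125739/1899759512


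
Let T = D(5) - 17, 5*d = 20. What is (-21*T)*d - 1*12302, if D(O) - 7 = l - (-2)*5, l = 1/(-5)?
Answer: -61426/5 ≈ -12285.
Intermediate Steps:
l = -⅕ ≈ -0.20000
D(O) = 84/5 (D(O) = 7 + (-⅕ - (-2)*5) = 7 + (-⅕ - 1*(-10)) = 7 + (-⅕ + 10) = 7 + 49/5 = 84/5)
d = 4 (d = (⅕)*20 = 4)
T = -⅕ (T = 84/5 - 17 = -⅕ ≈ -0.20000)
(-21*T)*d - 1*12302 = -21*(-⅕)*4 - 1*12302 = (21/5)*4 - 12302 = 84/5 - 12302 = -61426/5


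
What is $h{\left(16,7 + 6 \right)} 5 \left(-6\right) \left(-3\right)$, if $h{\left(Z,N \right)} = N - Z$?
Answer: $-270$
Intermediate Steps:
$h{\left(16,7 + 6 \right)} 5 \left(-6\right) \left(-3\right) = \left(\left(7 + 6\right) - 16\right) 5 \left(-6\right) \left(-3\right) = \left(13 - 16\right) \left(\left(-30\right) \left(-3\right)\right) = \left(-3\right) 90 = -270$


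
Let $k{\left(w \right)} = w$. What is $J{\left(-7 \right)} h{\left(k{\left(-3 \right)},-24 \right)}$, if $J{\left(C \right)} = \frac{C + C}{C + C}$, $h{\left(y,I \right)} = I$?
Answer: $-24$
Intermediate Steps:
$J{\left(C \right)} = 1$ ($J{\left(C \right)} = \frac{2 C}{2 C} = 2 C \frac{1}{2 C} = 1$)
$J{\left(-7 \right)} h{\left(k{\left(-3 \right)},-24 \right)} = 1 \left(-24\right) = -24$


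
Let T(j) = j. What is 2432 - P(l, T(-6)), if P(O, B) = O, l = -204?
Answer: 2636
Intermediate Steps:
2432 - P(l, T(-6)) = 2432 - 1*(-204) = 2432 + 204 = 2636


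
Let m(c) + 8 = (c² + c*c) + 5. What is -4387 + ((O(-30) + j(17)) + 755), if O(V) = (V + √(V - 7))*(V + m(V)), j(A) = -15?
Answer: -56657 + 1767*I*√37 ≈ -56657.0 + 10748.0*I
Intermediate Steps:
m(c) = -3 + 2*c² (m(c) = -8 + ((c² + c*c) + 5) = -8 + ((c² + c²) + 5) = -8 + (2*c² + 5) = -8 + (5 + 2*c²) = -3 + 2*c²)
O(V) = (V + √(-7 + V))*(-3 + V + 2*V²) (O(V) = (V + √(V - 7))*(V + (-3 + 2*V²)) = (V + √(-7 + V))*(-3 + V + 2*V²))
-4387 + ((O(-30) + j(17)) + 755) = -4387 + ((((-30)² - 30*√(-7 - 30) - 30*(-3 + 2*(-30)²) + √(-7 - 30)*(-3 + 2*(-30)²)) - 15) + 755) = -4387 + (((900 - 30*I*√37 - 30*(-3 + 2*900) + √(-37)*(-3 + 2*900)) - 15) + 755) = -4387 + (((900 - 30*I*√37 - 30*(-3 + 1800) + (I*√37)*(-3 + 1800)) - 15) + 755) = -4387 + (((900 - 30*I*√37 - 30*1797 + (I*√37)*1797) - 15) + 755) = -4387 + (((900 - 30*I*√37 - 53910 + 1797*I*√37) - 15) + 755) = -4387 + (((-53010 + 1767*I*√37) - 15) + 755) = -4387 + ((-53025 + 1767*I*√37) + 755) = -4387 + (-52270 + 1767*I*√37) = -56657 + 1767*I*√37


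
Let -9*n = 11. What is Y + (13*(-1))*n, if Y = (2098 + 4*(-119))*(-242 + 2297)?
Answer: 29999033/9 ≈ 3.3332e+6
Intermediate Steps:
n = -11/9 (n = -⅑*11 = -11/9 ≈ -1.2222)
Y = 3333210 (Y = (2098 - 476)*2055 = 1622*2055 = 3333210)
Y + (13*(-1))*n = 3333210 + (13*(-1))*(-11/9) = 3333210 - 13*(-11/9) = 3333210 + 143/9 = 29999033/9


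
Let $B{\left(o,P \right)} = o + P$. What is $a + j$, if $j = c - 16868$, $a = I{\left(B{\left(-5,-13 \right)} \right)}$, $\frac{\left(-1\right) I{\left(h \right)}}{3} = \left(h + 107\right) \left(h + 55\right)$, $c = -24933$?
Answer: $-51680$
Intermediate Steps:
$B{\left(o,P \right)} = P + o$
$I{\left(h \right)} = - 3 \left(55 + h\right) \left(107 + h\right)$ ($I{\left(h \right)} = - 3 \left(h + 107\right) \left(h + 55\right) = - 3 \left(107 + h\right) \left(55 + h\right) = - 3 \left(55 + h\right) \left(107 + h\right)$)
$a = -9879$ ($a = -17655 - 486 \left(-13 - 5\right) - 3 \left(-13 - 5\right)^{2} = -17655 - -8748 - 3 \left(-18\right)^{2} = -17655 + 8748 - 972 = -9879$)
$j = -41801$ ($j = -24933 - 16868 = -41801$)
$a + j = -9879 - 41801 = -51680$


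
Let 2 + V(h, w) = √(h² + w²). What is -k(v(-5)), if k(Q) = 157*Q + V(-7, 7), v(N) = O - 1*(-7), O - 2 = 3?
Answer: -1882 - 7*√2 ≈ -1891.9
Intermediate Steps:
O = 5 (O = 2 + 3 = 5)
v(N) = 12 (v(N) = 5 - 1*(-7) = 5 + 7 = 12)
V(h, w) = -2 + √(h² + w²)
k(Q) = -2 + 7*√2 + 157*Q (k(Q) = 157*Q + (-2 + √((-7)² + 7²)) = 157*Q + (-2 + √(49 + 49)) = 157*Q + (-2 + √98) = 157*Q + (-2 + 7*√2) = -2 + 7*√2 + 157*Q)
-k(v(-5)) = -(-2 + 7*√2 + 157*12) = -(-2 + 7*√2 + 1884) = -(1882 + 7*√2) = -1882 - 7*√2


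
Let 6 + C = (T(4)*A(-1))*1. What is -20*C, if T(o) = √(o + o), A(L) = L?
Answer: 120 + 40*√2 ≈ 176.57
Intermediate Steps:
T(o) = √2*√o (T(o) = √(2*o) = √2*√o)
C = -6 - 2*√2 (C = -6 + ((√2*√4)*(-1))*1 = -6 + ((√2*2)*(-1))*1 = -6 + ((2*√2)*(-1))*1 = -6 - 2*√2*1 = -6 - 2*√2 ≈ -8.8284)
-20*C = -20*(-6 - 2*√2) = 120 + 40*√2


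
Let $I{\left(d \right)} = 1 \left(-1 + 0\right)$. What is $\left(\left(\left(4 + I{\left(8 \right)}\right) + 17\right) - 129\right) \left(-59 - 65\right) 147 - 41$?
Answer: $1986811$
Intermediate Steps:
$I{\left(d \right)} = -1$ ($I{\left(d \right)} = 1 \left(-1\right) = -1$)
$\left(\left(\left(4 + I{\left(8 \right)}\right) + 17\right) - 129\right) \left(-59 - 65\right) 147 - 41 = \left(\left(\left(4 - 1\right) + 17\right) - 129\right) \left(-59 - 65\right) 147 - 41 = \left(\left(3 + 17\right) - 129\right) \left(-124\right) 147 - 41 = \left(20 - 129\right) \left(-124\right) 147 - 41 = \left(-109\right) \left(-124\right) 147 - 41 = 13516 \cdot 147 - 41 = 1986852 - 41 = 1986811$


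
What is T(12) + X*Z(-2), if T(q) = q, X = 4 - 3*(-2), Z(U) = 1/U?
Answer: 7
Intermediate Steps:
X = 10 (X = 4 + 6 = 10)
T(12) + X*Z(-2) = 12 + 10/(-2) = 12 + 10*(-½) = 12 - 5 = 7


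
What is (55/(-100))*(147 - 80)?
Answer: -737/20 ≈ -36.850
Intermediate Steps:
(55/(-100))*(147 - 80) = (55*(-1/100))*67 = -11/20*67 = -737/20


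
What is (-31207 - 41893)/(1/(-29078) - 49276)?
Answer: 2125601800/1432847529 ≈ 1.4835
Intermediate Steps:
(-31207 - 41893)/(1/(-29078) - 49276) = -73100/(-1/29078 - 49276) = -73100/(-1432847529/29078) = -73100*(-29078/1432847529) = 2125601800/1432847529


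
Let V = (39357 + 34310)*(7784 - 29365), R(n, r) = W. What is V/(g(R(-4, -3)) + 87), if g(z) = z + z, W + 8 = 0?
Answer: -1589807527/71 ≈ -2.2392e+7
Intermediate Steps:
W = -8 (W = -8 + 0 = -8)
R(n, r) = -8
g(z) = 2*z
V = -1589807527 (V = 73667*(-21581) = -1589807527)
V/(g(R(-4, -3)) + 87) = -1589807527/(2*(-8) + 87) = -1589807527/(-16 + 87) = -1589807527/71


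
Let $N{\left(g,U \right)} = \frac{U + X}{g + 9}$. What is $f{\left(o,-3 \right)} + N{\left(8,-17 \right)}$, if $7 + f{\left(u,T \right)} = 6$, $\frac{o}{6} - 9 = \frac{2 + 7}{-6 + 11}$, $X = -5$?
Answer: $- \frac{39}{17} \approx -2.2941$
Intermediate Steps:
$o = \frac{324}{5}$ ($o = 54 + 6 \frac{2 + 7}{-6 + 11} = 54 + 6 \cdot \frac{9}{5} = 54 + \frac{54}{5} = \frac{324}{5} \approx 64.8$)
$f{\left(u,T \right)} = -1$ ($f{\left(u,T \right)} = -7 + 6 = -1$)
$N{\left(g,U \right)} = \frac{-5 + U}{9 + g}$ ($N{\left(g,U \right)} = \frac{U - 5}{g + 9} = \frac{-5 + U}{9 + g}$)
$f{\left(o,-3 \right)} + N{\left(8,-17 \right)} = -1 + \frac{-5 - 17}{9 + 8} = -1 + \frac{1}{17} \left(-22\right) = -1 - \frac{22}{17} = - \frac{39}{17}$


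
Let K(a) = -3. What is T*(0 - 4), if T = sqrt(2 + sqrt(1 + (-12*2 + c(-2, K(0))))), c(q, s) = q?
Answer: -4*sqrt(2 + 5*I) ≈ -7.6864 - 5.204*I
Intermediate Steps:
T = sqrt(2 + 5*I) (T = sqrt(2 + sqrt(1 + (-12*2 - 2))) = sqrt(2 + sqrt(1 + (-2*12 - 2))) = sqrt(2 + sqrt(1 + (-24 - 2))) = sqrt(2 + sqrt(1 - 26)) = sqrt(2 + sqrt(-25)) = sqrt(2 + 5*I) ≈ 1.9216 + 1.301*I)
T*(0 - 4) = sqrt(2 + 5*I)*(0 - 4) = sqrt(2 + 5*I)*(-4) = -4*sqrt(2 + 5*I)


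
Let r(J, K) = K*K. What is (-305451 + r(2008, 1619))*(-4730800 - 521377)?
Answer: -12162518800670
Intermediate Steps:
r(J, K) = K²
(-305451 + r(2008, 1619))*(-4730800 - 521377) = (-305451 + 1619²)*(-4730800 - 521377) = (-305451 + 2621161)*(-5252177) = 2315710*(-5252177) = -12162518800670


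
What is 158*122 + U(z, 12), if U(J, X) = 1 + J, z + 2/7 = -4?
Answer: 134909/7 ≈ 19273.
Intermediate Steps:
z = -30/7 (z = -2/7 - 4 = -30/7 ≈ -4.2857)
158*122 + U(z, 12) = 158*122 + (1 - 30/7) = 19276 - 23/7 = 134909/7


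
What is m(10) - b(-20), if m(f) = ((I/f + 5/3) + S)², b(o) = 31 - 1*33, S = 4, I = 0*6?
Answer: 307/9 ≈ 34.111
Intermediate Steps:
I = 0
b(o) = -2 (b(o) = 31 - 33 = -2)
m(f) = 289/9 (m(f) = ((0/f + 5/3) + 4)² = ((0 + 5*(⅓)) + 4)² = ((0 + 5/3) + 4)² = (5/3 + 4)² = (17/3)² = 289/9)
m(10) - b(-20) = 289/9 - 1*(-2) = 289/9 + 2 = 307/9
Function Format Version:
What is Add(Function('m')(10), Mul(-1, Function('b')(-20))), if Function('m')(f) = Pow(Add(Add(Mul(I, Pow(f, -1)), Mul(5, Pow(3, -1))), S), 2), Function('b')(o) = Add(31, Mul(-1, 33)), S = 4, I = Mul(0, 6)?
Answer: Rational(307, 9) ≈ 34.111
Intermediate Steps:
I = 0
Function('b')(o) = -2 (Function('b')(o) = Add(31, -33) = -2)
Function('m')(f) = Rational(289, 9) (Function('m')(f) = Pow(Add(Add(Mul(0, Pow(f, -1)), Mul(5, Pow(3, -1))), 4), 2) = Pow(Add(Add(0, Mul(5, Rational(1, 3))), 4), 2) = Pow(Add(Add(0, Rational(5, 3)), 4), 2) = Pow(Add(Rational(5, 3), 4), 2) = Pow(Rational(17, 3), 2) = Rational(289, 9))
Add(Function('m')(10), Mul(-1, Function('b')(-20))) = Add(Rational(289, 9), Mul(-1, -2)) = Add(Rational(289, 9), 2) = Rational(307, 9)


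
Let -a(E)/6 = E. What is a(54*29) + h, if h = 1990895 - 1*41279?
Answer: 1940220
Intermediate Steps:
a(E) = -6*E
h = 1949616 (h = 1990895 - 41279 = 1949616)
a(54*29) + h = -324*29 + 1949616 = -6*1566 + 1949616 = -9396 + 1949616 = 1940220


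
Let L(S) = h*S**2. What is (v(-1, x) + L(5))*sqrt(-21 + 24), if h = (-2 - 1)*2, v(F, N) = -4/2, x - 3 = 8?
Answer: -152*sqrt(3) ≈ -263.27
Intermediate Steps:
x = 11 (x = 3 + 8 = 11)
v(F, N) = -2 (v(F, N) = -4*1/2 = -2)
h = -6 (h = -3*2 = -6)
L(S) = -6*S**2
(v(-1, x) + L(5))*sqrt(-21 + 24) = (-2 - 6*5**2)*sqrt(-21 + 24) = (-2 - 6*25)*sqrt(3) = (-2 - 150)*sqrt(3) = -152*sqrt(3)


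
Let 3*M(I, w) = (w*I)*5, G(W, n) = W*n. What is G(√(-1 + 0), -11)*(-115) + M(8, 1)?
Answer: 40/3 + 1265*I ≈ 13.333 + 1265.0*I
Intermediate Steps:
M(I, w) = 5*I*w/3 (M(I, w) = ((w*I)*5)/3 = ((I*w)*5)/3 = (5*I*w)/3 = 5*I*w/3)
G(√(-1 + 0), -11)*(-115) + M(8, 1) = (√(-1 + 0)*(-11))*(-115) + (5/3)*8*1 = (√(-1)*(-11))*(-115) + 40/3 = (I*(-11))*(-115) + 40/3 = -11*I*(-115) + 40/3 = 1265*I + 40/3 = 40/3 + 1265*I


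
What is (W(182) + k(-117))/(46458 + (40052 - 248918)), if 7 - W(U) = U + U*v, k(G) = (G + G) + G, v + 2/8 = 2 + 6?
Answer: 1291/108272 ≈ 0.011924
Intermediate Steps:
v = 31/4 (v = -¼ + (2 + 6) = -¼ + 8 = 31/4 ≈ 7.7500)
k(G) = 3*G (k(G) = 2*G + G = 3*G)
W(U) = 7 - 35*U/4 (W(U) = 7 - (U + U*(31/4)) = 7 - (U + 31*U/4) = 7 - 35*U/4)
(W(182) + k(-117))/(46458 + (40052 - 248918)) = ((7 - 35/4*182) + 3*(-117))/(46458 + (40052 - 248918)) = ((7 - 3185/2) - 351)/(46458 - 208866) = (-3171/2 - 351)/(-162408) = -3873/2*(-1/162408) = 1291/108272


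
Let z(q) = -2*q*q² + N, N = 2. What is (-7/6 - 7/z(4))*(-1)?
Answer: 10/9 ≈ 1.1111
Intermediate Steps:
z(q) = 2 - 2*q³ (z(q) = -2*q*q² + 2 = -2*q³ + 2 = 2 - 2*q³)
(-7/6 - 7/z(4))*(-1) = (-7/6 - 7/(2 - 2*4³))*(-1) = (-7*⅙ - 7/(2 - 2*64))*(-1) = (-7/6 - 7/(2 - 128))*(-1) = (-7/6 - 7/(-126))*(-1) = (-7/6 - 7*(-1/126))*(-1) = (-7/6 + 1/18)*(-1) = -10/9*(-1) = 10/9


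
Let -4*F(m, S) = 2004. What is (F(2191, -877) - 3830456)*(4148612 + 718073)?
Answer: -18644060967545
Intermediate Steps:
F(m, S) = -501 (F(m, S) = -¼*2004 = -501)
(F(2191, -877) - 3830456)*(4148612 + 718073) = (-501 - 3830456)*(4148612 + 718073) = -3830957*4866685 = -18644060967545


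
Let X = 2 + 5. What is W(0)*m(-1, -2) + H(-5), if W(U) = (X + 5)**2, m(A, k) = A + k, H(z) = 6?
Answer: -426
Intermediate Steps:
X = 7
W(U) = 144 (W(U) = (7 + 5)**2 = 12**2 = 144)
W(0)*m(-1, -2) + H(-5) = 144*(-1 - 2) + 6 = 144*(-3) + 6 = -432 + 6 = -426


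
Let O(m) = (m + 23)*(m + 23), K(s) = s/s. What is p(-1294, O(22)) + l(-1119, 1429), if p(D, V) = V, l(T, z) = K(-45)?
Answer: 2026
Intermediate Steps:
K(s) = 1
l(T, z) = 1
O(m) = (23 + m)**2 (O(m) = (23 + m)*(23 + m) = (23 + m)**2)
p(-1294, O(22)) + l(-1119, 1429) = (23 + 22)**2 + 1 = 45**2 + 1 = 2025 + 1 = 2026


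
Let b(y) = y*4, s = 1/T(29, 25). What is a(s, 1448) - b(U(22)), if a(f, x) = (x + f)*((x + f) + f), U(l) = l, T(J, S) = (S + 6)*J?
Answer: 1694491053074/808201 ≈ 2.0966e+6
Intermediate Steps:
T(J, S) = J*(6 + S) (T(J, S) = (6 + S)*J = J*(6 + S))
s = 1/899 (s = 1/(29*(6 + 25)) = 1/(29*31) = 1/899 ≈ 0.0011123)
b(y) = 4*y
a(f, x) = (f + x)*(x + 2*f) (a(f, x) = (f + x)*((f + x) + f) = (f + x)*(x + 2*f))
a(s, 1448) - b(U(22)) = (1448² + 2*(1/899)² + 3*(1/899)*1448) - 4*22 = (2096704 + 2*(1/808201) + 4344/899) - 1*88 = (2096704 + 2/808201 + 4344/899) - 88 = 1694562174762/808201 - 88 = 1694491053074/808201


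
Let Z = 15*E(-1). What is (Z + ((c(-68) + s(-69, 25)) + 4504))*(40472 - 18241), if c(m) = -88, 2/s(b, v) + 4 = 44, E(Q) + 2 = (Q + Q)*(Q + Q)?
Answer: 1976802751/20 ≈ 9.8840e+7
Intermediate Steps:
E(Q) = -2 + 4*Q² (E(Q) = -2 + (Q + Q)*(Q + Q) = -2 + (2*Q)*(2*Q) = -2 + 4*Q²)
s(b, v) = 1/20 (s(b, v) = 2/(-4 + 44) = 2/40 = 2*(1/40) = 1/20)
Z = 30 (Z = 15*(-2 + 4*(-1)²) = 15*(-2 + 4*1) = 15*(-2 + 4) = 15*2 = 30)
(Z + ((c(-68) + s(-69, 25)) + 4504))*(40472 - 18241) = (30 + ((-88 + 1/20) + 4504))*(40472 - 18241) = (30 + (-1759/20 + 4504))*22231 = (30 + 88321/20)*22231 = (88921/20)*22231 = 1976802751/20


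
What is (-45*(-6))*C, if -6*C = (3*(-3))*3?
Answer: 1215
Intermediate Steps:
C = 9/2 (C = -3*(-3)*3/6 = -(-3)*3/2 = -⅙*(-27) = 9/2 ≈ 4.5000)
(-45*(-6))*C = -45*(-6)*(9/2) = 270*(9/2) = 1215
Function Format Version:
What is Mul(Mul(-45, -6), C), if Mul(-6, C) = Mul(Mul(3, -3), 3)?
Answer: 1215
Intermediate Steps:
C = Rational(9, 2) (C = Mul(Rational(-1, 6), Mul(Mul(3, -3), 3)) = Mul(Rational(-1, 6), Mul(-9, 3)) = Mul(Rational(-1, 6), -27) = Rational(9, 2) ≈ 4.5000)
Mul(Mul(-45, -6), C) = Mul(Mul(-45, -6), Rational(9, 2)) = Mul(270, Rational(9, 2)) = 1215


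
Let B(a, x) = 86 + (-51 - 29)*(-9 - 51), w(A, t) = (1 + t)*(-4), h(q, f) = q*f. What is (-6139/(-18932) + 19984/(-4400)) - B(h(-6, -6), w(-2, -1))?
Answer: -25459939643/5206300 ≈ -4890.2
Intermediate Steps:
h(q, f) = f*q
w(A, t) = -4 - 4*t
B(a, x) = 4886 (B(a, x) = 86 - 80*(-60) = 86 + 4800 = 4886)
(-6139/(-18932) + 19984/(-4400)) - B(h(-6, -6), w(-2, -1)) = (-6139/(-18932) + 19984/(-4400)) - 1*4886 = (-6139*(-1/18932) + 19984*(-1/4400)) - 4886 = (6139/18932 - 1249/275) - 4886 = -21957843/5206300 - 4886 = -25459939643/5206300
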